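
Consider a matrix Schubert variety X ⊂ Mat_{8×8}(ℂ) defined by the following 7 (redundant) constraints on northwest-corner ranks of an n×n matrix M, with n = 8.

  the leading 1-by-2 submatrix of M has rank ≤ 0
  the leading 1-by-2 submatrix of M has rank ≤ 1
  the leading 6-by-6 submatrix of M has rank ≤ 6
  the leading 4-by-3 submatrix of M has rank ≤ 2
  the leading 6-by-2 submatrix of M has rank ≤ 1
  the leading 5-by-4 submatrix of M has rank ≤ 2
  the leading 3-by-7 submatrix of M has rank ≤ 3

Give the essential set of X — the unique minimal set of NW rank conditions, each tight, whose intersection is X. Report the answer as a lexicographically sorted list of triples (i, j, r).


The tightest implied rank at each (i,j), from the 7 conditions:

  i=1: 0  0  1  1  1  1  1  1
  i=2: 1  1  2  2  2  2  2  2
  i=3: 1  1  2  2  3  3  3  3
  i=4: 1  1  2  2  3  4  4  4
  i=5: 1  1  2  2  3  4  5  5
  i=6: 1  1  2  3  4  5  6  6
  i=7: 1  2  3  4  5  6  7  7
  i=8: 1  2  3  4  5  6  7  8

hence w(1..8) = (3, 1, 5, 6, 7, 4, 2, 8).

D(w) has 9 cells with 3 SE-corners; essential set:

[(1, 2, 0), (5, 4, 2), (6, 2, 1)]


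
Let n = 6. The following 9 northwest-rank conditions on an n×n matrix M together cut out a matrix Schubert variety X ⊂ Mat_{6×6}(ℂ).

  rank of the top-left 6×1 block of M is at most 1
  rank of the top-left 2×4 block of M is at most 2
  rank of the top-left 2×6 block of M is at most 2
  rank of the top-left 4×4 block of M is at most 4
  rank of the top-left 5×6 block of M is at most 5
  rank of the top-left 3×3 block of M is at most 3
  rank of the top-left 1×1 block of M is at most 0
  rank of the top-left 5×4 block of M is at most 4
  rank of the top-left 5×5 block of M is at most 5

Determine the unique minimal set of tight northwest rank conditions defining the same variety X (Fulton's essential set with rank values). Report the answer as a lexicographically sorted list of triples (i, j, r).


Recovering R(i,j) via the rank-extension bound from the 9 conditions:

  0 1 1 1 1 1
  1 2 2 2 2 2
  1 2 3 3 3 3
  1 2 3 4 4 4
  1 2 3 4 5 5
  1 2 3 4 5 6

giving w = (2, 1, 3, 4, 5, 6) via Δ²R.

|D(w)|=1, |Ess(w)|=1:

[(1, 1, 0)]


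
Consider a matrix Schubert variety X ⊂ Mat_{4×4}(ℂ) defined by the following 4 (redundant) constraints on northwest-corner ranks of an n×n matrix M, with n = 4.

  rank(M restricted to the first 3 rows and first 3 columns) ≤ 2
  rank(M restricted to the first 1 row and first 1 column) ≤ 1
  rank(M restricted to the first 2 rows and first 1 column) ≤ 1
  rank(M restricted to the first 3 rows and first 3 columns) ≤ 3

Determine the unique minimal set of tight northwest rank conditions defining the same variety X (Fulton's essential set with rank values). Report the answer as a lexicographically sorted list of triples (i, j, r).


The tightest implied rank at each (i,j), from the 4 conditions:

  row 1: 1  1  1  1
  row 2: 1  2  2  2
  row 3: 1  2  2  3
  row 4: 1  2  3  4

hence w(1..4) = (1, 2, 4, 3).

ℓ(w)=1; the 1 essential cell (i,j,r):

[(3, 3, 2)]


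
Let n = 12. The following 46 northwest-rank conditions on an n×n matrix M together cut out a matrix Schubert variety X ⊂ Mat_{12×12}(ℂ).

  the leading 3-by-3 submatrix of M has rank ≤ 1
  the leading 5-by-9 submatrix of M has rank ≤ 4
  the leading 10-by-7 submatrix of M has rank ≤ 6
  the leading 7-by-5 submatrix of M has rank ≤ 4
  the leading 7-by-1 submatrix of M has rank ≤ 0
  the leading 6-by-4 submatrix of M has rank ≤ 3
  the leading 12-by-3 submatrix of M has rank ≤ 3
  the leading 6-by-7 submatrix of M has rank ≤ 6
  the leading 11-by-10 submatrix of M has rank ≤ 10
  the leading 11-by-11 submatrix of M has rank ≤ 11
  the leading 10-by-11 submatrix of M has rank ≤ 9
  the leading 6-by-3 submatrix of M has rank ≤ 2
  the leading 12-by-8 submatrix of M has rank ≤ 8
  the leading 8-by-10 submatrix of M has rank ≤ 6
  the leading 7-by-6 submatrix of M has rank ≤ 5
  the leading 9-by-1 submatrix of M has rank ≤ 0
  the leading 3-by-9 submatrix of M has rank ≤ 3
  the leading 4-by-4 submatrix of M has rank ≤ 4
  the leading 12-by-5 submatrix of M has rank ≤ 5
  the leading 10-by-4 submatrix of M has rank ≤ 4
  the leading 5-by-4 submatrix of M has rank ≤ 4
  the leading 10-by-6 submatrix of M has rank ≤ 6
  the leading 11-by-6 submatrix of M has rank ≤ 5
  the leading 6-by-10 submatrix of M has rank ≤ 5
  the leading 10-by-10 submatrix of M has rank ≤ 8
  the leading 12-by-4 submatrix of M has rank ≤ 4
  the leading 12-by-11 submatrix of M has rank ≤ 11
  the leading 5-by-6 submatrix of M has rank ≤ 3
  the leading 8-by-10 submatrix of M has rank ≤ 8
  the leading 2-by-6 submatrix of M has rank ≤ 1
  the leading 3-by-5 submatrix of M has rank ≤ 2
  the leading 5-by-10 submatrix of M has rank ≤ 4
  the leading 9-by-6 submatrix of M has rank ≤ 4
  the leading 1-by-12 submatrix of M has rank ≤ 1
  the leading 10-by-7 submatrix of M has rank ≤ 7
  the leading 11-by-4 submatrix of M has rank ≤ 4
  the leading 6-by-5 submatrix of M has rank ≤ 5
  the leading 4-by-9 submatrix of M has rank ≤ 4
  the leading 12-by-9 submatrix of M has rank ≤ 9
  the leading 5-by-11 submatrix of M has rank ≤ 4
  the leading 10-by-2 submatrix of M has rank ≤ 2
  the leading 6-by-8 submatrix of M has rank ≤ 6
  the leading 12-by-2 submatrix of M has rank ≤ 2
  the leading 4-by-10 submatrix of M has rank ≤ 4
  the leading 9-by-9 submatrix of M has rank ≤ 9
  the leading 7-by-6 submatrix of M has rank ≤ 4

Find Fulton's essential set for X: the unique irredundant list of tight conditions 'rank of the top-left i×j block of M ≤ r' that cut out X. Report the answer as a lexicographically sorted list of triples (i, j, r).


The tightest implied rank at each (i,j), from the 46 conditions:

  row 1: 0  1  1  1  1  1  1  1  1  1  1  1
  row 2: 0  1  1  1  1  1  2  2  2  2  2  2
  row 3: 0  1  1  2  2  2  3  3  3  3  3  3
  row 4: 0  1  2  3  3  3  4  4  4  4  4  4
  row 5: 0  1  2  3  3  3  4  4  4  4  4  5
  row 6: 0  1  2  3  4  4  5  5  5  5  5  6
  row 7: 0  1  2  3  4  4  5  6  6  6  6  7
  row 8: 0  1  2  3  4  4  5  6  6  6  7  8
  row 9: 0  1  2  3  4  4  5  6  7  7  8  9
  row 10: 1  2  3  4  5  5  6  7  8  8  9  10
  row 11: 1  2  3  4  5  5  6  7  8  9  10  11
  row 12: 1  2  3  4  5  6  7  8  9  10  11  12

so w = (2, 7, 4, 3, 12, 5, 8, 11, 9, 1, 10, 6).

|D(w)|=26, |Ess(w)|=8:

[(2, 6, 1), (3, 3, 1), (5, 6, 3), (5, 11, 4), (8, 10, 6), (9, 1, 0), (9, 6, 4), (11, 6, 5)]


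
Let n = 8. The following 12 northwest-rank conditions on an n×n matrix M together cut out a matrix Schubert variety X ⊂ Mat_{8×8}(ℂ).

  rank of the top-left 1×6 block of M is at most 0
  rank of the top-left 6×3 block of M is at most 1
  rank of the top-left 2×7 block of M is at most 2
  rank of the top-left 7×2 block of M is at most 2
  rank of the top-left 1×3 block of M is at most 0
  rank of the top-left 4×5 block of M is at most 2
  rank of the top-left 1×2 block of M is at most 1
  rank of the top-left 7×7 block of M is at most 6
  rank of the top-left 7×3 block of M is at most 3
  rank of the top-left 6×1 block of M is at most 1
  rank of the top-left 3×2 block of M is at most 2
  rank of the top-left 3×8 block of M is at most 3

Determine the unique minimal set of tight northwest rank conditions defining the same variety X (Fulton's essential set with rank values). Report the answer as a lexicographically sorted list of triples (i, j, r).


Propagating the 12 rank bounds to every northwest block:

  R[1]: 0  0  0  0  0  0  1  1
  R[2]: 1  1  1  1  1  1  2  2
  R[3]: 1  1  1  2  2  2  3  3
  R[4]: 1  1  1  2  2  3  4  4
  R[5]: 1  1  1  2  3  4  5  5
  R[6]: 1  1  1  2  3  4  5  6
  R[7]: 1  2  2  3  4  5  6  7
  R[8]: 1  2  3  4  5  6  7  8

so w = (7, 1, 4, 6, 5, 8, 2, 3).

|D(w)|=15, |Ess(w)|=3:

[(1, 6, 0), (4, 5, 2), (6, 3, 1)]


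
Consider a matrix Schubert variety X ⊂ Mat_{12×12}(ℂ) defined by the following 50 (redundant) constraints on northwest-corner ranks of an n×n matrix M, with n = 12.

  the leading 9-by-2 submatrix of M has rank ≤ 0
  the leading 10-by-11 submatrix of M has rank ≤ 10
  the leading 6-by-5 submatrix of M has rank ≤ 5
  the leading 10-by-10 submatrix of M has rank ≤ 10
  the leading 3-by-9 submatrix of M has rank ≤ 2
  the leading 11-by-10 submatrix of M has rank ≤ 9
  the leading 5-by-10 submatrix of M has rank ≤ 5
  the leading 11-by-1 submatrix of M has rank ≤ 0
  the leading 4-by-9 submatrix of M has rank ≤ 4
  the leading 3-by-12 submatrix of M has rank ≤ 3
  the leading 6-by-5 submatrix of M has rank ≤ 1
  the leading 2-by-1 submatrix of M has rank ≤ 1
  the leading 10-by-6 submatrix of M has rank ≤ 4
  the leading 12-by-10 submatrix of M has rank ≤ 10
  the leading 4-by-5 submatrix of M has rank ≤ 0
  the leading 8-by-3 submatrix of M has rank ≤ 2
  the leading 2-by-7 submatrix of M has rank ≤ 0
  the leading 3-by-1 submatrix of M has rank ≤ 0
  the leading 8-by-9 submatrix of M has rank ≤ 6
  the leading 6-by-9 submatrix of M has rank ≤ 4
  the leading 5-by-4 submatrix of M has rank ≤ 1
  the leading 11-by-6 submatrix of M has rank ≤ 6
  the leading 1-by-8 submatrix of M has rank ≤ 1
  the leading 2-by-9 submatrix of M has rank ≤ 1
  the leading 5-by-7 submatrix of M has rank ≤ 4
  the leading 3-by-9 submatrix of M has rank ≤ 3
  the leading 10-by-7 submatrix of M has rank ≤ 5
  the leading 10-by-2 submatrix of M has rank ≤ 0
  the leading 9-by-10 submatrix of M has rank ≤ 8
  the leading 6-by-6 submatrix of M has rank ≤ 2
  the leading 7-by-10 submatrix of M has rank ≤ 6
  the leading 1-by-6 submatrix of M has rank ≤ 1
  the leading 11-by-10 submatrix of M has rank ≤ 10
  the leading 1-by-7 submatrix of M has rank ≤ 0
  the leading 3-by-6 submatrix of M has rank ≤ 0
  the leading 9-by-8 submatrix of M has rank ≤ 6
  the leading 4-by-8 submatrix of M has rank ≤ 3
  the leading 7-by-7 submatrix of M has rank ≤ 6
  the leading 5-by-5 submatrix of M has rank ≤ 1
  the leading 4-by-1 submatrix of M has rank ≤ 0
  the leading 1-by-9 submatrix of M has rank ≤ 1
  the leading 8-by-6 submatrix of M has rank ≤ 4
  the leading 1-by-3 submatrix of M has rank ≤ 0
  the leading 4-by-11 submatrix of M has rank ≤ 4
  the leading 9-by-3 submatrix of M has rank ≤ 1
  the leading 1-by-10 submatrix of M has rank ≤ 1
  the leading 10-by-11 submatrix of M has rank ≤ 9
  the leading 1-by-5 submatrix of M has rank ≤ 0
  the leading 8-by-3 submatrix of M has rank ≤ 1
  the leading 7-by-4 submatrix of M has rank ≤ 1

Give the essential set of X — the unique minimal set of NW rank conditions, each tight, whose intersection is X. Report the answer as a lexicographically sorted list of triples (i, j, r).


Recovering R(i,j) via the rank-extension bound from the 50 conditions:

  row 1: 0  0  0  0  0  0  0  1  1  1  1  1
  row 2: 0  0  0  0  0  0  0  1  1  2  2  2
  row 3: 0  0  0  0  0  0  1  2  2  3  3  3
  row 4: 0  0  0  0  0  1  2  3  3  4  4  4
  row 5: 0  0  1  1  1  2  3  4  4  5  5  5
  row 6: 0  0  1  1  1  2  3  4  4  5  6  6
  row 7: 0  0  1  1  2  3  4  5  5  6  7  7
  row 8: 0  0  1  2  3  4  5  6  6  7  8  8
  row 9: 0  0  1  2  3  4  5  6  7  8  9  9
  row 10: 0  0  1  2  3  4  5  6  7  8  9  10
  row 11: 0  1  2  3  4  5  6  7  8  9  10  11
  row 12: 1  2  3  4  5  6  7  8  9  10  11  12

hence w(1..12) = (8, 10, 7, 6, 3, 11, 5, 4, 9, 12, 2, 1).

9 SE-corners of the 43-cell Rothe diagram give Ess(w):

[(2, 7, 0), (2, 9, 1), (3, 6, 0), (4, 5, 0), (6, 5, 1), (6, 9, 4), (7, 4, 1), (10, 2, 0), (11, 1, 0)]


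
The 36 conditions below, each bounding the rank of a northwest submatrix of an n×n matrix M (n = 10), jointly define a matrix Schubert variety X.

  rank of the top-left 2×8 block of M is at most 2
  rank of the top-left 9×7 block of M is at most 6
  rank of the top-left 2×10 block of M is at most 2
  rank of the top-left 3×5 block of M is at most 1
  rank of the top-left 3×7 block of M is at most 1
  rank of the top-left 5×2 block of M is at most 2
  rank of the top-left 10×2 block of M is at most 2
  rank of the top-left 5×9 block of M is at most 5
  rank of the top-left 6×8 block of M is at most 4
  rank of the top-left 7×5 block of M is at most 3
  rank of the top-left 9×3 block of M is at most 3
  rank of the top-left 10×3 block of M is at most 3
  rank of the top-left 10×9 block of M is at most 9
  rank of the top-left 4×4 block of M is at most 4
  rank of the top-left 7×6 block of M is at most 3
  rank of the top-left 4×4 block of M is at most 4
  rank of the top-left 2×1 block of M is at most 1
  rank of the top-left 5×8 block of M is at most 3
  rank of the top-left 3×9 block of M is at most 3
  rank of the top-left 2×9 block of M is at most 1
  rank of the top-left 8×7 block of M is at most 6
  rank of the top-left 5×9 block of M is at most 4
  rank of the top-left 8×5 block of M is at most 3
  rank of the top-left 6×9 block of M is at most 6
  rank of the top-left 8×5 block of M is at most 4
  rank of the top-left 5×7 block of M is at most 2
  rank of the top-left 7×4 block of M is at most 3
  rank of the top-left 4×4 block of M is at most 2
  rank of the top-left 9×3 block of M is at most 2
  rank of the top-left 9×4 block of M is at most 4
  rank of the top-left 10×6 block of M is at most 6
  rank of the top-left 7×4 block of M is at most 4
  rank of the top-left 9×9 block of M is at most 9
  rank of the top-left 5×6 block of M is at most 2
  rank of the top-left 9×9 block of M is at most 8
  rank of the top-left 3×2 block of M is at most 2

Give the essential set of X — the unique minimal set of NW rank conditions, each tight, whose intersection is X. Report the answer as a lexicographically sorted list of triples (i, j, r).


Rank table r_w(10×10) implied by the 36 constraints:

  R[1]: 1 1 1 1 1 1 1 1 1 1
  R[2]: 1 1 1 1 1 1 1 1 1 2
  R[3]: 1 1 1 1 1 1 1 2 2 3
  R[4]: 1 2 2 2 2 2 2 3 3 4
  R[5]: 1 2 2 2 2 2 2 3 4 5
  R[6]: 1 2 2 3 3 3 3 4 5 6
  R[7]: 1 2 2 3 3 3 4 5 6 7
  R[8]: 1 2 2 3 3 4 5 6 7 8
  R[9]: 1 2 2 3 4 5 6 7 8 9
  R[10]: 1 2 3 4 5 6 7 8 9 10

giving w = (1, 10, 8, 2, 9, 4, 7, 6, 5, 3) via Δ²R.

Fulton essential set (6 of the 26 Rothe cells):

[(2, 9, 1), (3, 7, 1), (5, 7, 2), (7, 6, 3), (8, 5, 3), (9, 3, 2)]


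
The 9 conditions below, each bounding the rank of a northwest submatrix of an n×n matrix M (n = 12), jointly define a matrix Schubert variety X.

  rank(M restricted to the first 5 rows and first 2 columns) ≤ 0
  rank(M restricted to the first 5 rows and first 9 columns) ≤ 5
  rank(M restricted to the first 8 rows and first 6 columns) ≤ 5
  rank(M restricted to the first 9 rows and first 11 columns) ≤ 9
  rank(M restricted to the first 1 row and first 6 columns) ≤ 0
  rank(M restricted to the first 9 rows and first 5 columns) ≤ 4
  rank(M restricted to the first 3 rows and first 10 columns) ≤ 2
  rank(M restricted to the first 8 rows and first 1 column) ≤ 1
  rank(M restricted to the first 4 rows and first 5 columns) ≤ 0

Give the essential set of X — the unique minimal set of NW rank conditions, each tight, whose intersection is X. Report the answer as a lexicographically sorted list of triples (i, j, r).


The tightest implied rank at each (i,j), from the 9 conditions:

  R[1]: 0 0 0 0 0 0 1 1 1 1 1 1
  R[2]: 0 0 0 0 0 1 2 2 2 2 2 2
  R[3]: 0 0 0 0 0 1 2 2 2 2 3 3
  R[4]: 0 0 0 0 0 1 2 3 3 3 4 4
  R[5]: 0 0 1 1 1 2 3 4 4 4 5 5
  R[6]: 1 1 2 2 2 3 4 5 5 5 6 6
  R[7]: 1 2 3 3 3 4 5 6 6 6 7 7
  R[8]: 1 2 3 4 4 5 6 7 7 7 8 8
  R[9]: 1 2 3 4 4 5 6 7 8 8 9 9
  R[10]: 1 2 3 4 5 6 7 8 9 9 10 10
  R[11]: 1 2 3 4 5 6 7 8 9 10 11 11
  R[12]: 1 2 3 4 5 6 7 8 9 10 11 12

reading off 1-entries of Δ²R: w = (7, 6, 11, 8, 3, 1, 2, 4, 9, 5, 10, 12).

|D(w)|=27, |Ess(w)|=5:

[(1, 6, 0), (3, 10, 2), (4, 5, 0), (5, 2, 0), (9, 5, 4)]


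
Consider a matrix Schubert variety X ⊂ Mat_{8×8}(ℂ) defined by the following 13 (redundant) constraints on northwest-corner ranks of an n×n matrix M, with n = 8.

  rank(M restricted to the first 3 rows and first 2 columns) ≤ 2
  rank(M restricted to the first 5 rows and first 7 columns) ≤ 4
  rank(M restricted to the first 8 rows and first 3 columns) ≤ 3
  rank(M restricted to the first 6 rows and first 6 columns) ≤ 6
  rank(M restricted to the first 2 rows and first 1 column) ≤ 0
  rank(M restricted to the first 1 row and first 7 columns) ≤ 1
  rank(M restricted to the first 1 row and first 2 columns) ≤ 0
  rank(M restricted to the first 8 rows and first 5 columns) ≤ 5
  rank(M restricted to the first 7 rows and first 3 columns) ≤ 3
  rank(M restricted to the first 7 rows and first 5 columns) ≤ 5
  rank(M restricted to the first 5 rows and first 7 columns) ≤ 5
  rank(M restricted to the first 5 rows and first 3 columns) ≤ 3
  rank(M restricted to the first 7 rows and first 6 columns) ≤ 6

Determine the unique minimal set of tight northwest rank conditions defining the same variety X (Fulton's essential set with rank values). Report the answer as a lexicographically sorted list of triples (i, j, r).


Propagating the 13 rank bounds to every northwest block:

  i=1: 0  0  1  1  1  1  1  1
  i=2: 0  1  2  2  2  2  2  2
  i=3: 1  2  3  3  3  3  3  3
  i=4: 1  2  3  4  4  4  4  4
  i=5: 1  2  3  4  4  4  4  5
  i=6: 1  2  3  4  5  5  5  6
  i=7: 1  2  3  4  5  6  6  7
  i=8: 1  2  3  4  5  6  7  8

the unique w with this rank table is (3, 2, 1, 4, 8, 5, 6, 7).

ℓ(w)=6; the 3 essential cells (i,j,r):

[(1, 2, 0), (2, 1, 0), (5, 7, 4)]


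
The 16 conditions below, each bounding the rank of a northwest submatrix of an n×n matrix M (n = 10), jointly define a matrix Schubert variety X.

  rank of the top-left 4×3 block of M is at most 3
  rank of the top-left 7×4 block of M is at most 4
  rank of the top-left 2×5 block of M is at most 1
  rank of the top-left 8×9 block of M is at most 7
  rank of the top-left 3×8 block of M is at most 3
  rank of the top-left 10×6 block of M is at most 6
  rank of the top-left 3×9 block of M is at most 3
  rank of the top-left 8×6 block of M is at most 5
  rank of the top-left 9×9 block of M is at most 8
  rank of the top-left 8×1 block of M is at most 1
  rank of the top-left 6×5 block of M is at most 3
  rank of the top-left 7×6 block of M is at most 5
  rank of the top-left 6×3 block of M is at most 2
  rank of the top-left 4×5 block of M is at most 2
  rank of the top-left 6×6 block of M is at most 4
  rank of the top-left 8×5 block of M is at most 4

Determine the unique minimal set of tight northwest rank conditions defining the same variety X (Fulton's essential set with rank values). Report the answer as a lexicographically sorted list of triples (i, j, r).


The tightest implied rank at each (i,j), from the 16 conditions:

  1 | 1 | 1 | 1 | 1 | 1 | 1 | 1 | 1 | 1
  1 | 1 | 1 | 1 | 1 | 2 | 2 | 2 | 2 | 2
  1 | 2 | 2 | 2 | 2 | 3 | 3 | 3 | 3 | 3
  1 | 2 | 2 | 2 | 2 | 3 | 4 | 4 | 4 | 4
  1 | 2 | 2 | 3 | 3 | 4 | 5 | 5 | 5 | 5
  1 | 2 | 2 | 3 | 3 | 4 | 5 | 6 | 6 | 6
  1 | 2 | 3 | 4 | 4 | 5 | 6 | 7 | 7 | 7
  1 | 2 | 3 | 4 | 4 | 5 | 6 | 7 | 7 | 8
  1 | 2 | 3 | 4 | 5 | 6 | 7 | 8 | 8 | 9
  1 | 2 | 3 | 4 | 5 | 6 | 7 | 8 | 9 | 10

the unique w with this rank table is (1, 6, 2, 7, 4, 8, 3, 10, 5, 9).

D(w) has 12 cells with 6 SE-corners; essential set:

[(2, 5, 1), (4, 5, 2), (6, 3, 2), (6, 5, 3), (8, 5, 4), (8, 9, 7)]


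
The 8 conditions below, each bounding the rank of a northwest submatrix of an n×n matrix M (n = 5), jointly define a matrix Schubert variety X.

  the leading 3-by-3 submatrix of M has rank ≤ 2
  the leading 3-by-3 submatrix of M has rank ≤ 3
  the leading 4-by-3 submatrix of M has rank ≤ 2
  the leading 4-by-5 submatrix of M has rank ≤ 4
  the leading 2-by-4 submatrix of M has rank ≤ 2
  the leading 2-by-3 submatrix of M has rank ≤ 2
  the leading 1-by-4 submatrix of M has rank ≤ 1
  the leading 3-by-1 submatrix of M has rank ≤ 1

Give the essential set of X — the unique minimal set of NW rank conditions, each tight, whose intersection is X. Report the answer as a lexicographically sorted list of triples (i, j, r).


Rank table r_w(5×5) implied by the 8 constraints:

  i=1: 1 1 1 1 1
  i=2: 1 2 2 2 2
  i=3: 1 2 2 3 3
  i=4: 1 2 2 3 4
  i=5: 1 2 3 4 5

second differences of R give the permutation w = (1, 2, 4, 5, 3).

Rothe diagram D(w) (2 cells), 1 SE-corner (essential condition):

[(4, 3, 2)]


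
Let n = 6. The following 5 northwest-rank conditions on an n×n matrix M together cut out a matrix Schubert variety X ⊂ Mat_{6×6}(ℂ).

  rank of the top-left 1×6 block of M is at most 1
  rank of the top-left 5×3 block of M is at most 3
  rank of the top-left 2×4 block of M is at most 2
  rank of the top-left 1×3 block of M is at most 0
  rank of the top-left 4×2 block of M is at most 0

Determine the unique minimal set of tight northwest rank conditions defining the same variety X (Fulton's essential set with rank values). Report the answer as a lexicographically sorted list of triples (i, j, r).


Recovering R(i,j) via the rank-extension bound from the 5 conditions:

  row 1: 0, 0, 0, 1, 1, 1
  row 2: 0, 0, 1, 2, 2, 2
  row 3: 0, 0, 1, 2, 3, 3
  row 4: 0, 0, 1, 2, 3, 4
  row 5: 1, 1, 2, 3, 4, 5
  row 6: 1, 2, 3, 4, 5, 6

so w = (4, 3, 5, 6, 1, 2).

Rothe diagram D(w) (9 cells), 2 SE-corners (essential conditions):

[(1, 3, 0), (4, 2, 0)]


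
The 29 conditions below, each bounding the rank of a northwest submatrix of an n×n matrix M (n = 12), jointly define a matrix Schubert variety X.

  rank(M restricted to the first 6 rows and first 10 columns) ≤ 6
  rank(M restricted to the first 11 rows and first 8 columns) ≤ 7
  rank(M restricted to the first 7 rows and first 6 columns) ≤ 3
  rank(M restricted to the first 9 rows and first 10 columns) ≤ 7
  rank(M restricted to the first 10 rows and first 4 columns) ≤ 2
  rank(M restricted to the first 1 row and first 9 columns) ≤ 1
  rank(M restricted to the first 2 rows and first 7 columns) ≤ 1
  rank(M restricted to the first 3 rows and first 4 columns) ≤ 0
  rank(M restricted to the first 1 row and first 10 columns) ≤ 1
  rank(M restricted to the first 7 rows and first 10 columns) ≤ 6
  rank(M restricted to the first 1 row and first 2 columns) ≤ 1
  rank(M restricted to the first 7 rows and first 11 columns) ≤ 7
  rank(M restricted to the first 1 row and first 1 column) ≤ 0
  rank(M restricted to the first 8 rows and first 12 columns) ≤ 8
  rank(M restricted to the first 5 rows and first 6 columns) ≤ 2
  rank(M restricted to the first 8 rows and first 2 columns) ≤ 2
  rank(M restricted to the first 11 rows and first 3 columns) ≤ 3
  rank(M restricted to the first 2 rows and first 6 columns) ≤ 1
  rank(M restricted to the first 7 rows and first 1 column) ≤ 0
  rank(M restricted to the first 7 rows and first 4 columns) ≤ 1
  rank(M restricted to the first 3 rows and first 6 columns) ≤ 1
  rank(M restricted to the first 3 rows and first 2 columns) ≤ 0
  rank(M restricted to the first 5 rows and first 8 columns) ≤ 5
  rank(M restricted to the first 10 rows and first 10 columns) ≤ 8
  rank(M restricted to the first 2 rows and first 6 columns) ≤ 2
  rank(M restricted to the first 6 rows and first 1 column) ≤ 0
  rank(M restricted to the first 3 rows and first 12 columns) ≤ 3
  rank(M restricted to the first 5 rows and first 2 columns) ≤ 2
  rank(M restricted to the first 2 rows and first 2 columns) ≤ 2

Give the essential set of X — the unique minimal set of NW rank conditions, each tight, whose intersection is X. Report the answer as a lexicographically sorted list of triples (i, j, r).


Propagating the 29 rank bounds to every northwest block:

  0  0  0  0  1  1  1  1  1  1  1  1
  0  0  0  0  1  1  1  2  2  2  2  2
  0  0  0  0  1  1  2  3  3  3  3  3
  0  1  1  1  2  2  3  4  4  4  4  4
  0  1  1  1  2  2  3  4  5  5  5  5
  0  1  1  1  2  3  4  5  6  6  6  6
  0  1  1  1  2  3  4  5  6  6  7  7
  1  2  2  2  3  4  5  6  7  7  8  8
  1  2  2  2  3  4  5  6  7  7  8  9
  1  2  2  2  3  4  5  6  7  8  9  10
  1  2  3  3  4  5  6  7  8  9  10  11
  1  2  3  4  5  6  7  8  9  10  11  12

second differences of R give the permutation w = (5, 8, 7, 2, 9, 6, 11, 1, 12, 10, 3, 4).

9 SE-corners of the 32-cell Rothe diagram give Ess(w):

[(2, 7, 1), (3, 4, 0), (3, 6, 1), (5, 6, 2), (7, 1, 0), (7, 4, 1), (7, 10, 6), (9, 10, 7), (10, 4, 2)]


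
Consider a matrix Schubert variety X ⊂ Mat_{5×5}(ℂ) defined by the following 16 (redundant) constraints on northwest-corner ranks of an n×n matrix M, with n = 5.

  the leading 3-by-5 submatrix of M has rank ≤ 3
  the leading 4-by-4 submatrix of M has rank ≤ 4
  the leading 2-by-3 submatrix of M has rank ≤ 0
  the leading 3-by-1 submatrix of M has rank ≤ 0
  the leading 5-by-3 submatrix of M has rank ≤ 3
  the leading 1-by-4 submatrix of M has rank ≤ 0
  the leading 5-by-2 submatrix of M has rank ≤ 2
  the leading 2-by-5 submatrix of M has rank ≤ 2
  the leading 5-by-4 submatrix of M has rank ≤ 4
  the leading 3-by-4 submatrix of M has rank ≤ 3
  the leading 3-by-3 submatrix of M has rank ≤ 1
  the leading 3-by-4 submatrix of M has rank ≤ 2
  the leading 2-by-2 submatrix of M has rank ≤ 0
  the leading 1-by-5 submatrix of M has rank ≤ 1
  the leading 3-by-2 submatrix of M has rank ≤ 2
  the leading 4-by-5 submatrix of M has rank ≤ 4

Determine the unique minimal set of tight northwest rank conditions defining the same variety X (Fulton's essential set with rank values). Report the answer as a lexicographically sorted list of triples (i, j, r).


Computing R[i][j] = min implied NW-rank bound (n=5, 16 conditions):

  row 1: 0, 0, 0, 0, 1
  row 2: 0, 0, 0, 1, 2
  row 3: 0, 1, 1, 2, 3
  row 4: 1, 2, 2, 3, 4
  row 5: 1, 2, 3, 4, 5

hence w(1..5) = (5, 4, 2, 1, 3).

ℓ(w)=8; the 3 essential cells (i,j,r):

[(1, 4, 0), (2, 3, 0), (3, 1, 0)]


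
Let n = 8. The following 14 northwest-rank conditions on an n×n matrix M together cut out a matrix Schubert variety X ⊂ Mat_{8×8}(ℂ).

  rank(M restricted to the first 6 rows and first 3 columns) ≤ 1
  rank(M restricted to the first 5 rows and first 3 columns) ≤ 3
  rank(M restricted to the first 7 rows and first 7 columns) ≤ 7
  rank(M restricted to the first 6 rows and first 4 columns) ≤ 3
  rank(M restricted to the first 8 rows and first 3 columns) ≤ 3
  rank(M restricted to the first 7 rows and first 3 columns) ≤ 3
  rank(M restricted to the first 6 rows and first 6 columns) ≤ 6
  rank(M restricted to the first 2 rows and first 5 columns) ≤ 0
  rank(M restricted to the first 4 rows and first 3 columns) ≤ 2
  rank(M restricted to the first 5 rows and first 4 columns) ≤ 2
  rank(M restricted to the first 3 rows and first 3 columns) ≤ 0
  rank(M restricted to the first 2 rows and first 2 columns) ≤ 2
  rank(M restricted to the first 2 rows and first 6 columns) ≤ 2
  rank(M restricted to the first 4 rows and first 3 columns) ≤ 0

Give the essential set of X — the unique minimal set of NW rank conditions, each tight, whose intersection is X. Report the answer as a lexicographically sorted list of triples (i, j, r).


Propagating the 14 rank bounds to every northwest block:

  0 0 0 0 0 1 1 1
  0 0 0 0 0 1 2 2
  0 0 0 1 1 2 3 3
  0 0 0 1 2 3 4 4
  1 1 1 2 3 4 5 5
  1 1 1 2 3 4 5 6
  1 2 2 3 4 5 6 7
  1 2 3 4 5 6 7 8

so w = (6, 7, 4, 5, 1, 8, 2, 3).

ℓ(w)=18; the 3 essential cells (i,j,r):

[(2, 5, 0), (4, 3, 0), (6, 3, 1)]


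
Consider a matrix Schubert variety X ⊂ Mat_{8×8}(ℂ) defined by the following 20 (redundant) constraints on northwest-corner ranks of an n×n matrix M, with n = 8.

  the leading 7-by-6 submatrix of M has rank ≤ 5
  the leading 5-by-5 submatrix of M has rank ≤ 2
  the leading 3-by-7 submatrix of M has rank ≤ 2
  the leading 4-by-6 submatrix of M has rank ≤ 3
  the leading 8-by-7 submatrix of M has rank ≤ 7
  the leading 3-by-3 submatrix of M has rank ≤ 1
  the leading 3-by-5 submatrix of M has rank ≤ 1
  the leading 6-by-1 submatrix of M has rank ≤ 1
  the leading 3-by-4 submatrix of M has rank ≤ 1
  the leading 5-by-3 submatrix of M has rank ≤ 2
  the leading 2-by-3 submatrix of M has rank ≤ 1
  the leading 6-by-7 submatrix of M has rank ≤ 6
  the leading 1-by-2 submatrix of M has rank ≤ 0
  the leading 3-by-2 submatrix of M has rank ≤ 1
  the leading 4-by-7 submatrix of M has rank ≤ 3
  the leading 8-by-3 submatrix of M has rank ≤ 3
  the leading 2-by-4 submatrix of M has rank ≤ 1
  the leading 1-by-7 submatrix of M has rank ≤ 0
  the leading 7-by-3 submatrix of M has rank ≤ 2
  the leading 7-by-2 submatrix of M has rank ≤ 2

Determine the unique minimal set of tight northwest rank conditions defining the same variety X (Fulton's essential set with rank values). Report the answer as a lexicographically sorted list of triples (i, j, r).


Recovering R(i,j) via the rank-extension bound from the 20 conditions:

  row 1: 0, 0, 0, 0, 0, 0, 0, 1
  row 2: 1, 1, 1, 1, 1, 1, 1, 2
  row 3: 1, 1, 1, 1, 1, 2, 2, 3
  row 4: 1, 2, 2, 2, 2, 3, 3, 4
  row 5: 1, 2, 2, 2, 2, 3, 4, 5
  row 6: 1, 2, 2, 3, 3, 4, 5, 6
  row 7: 1, 2, 2, 3, 4, 5, 6, 7
  row 8: 1, 2, 3, 4, 5, 6, 7, 8

the unique w with this rank table is (8, 1, 6, 2, 7, 4, 5, 3).

Fulton essential set (4 of the 16 Rothe cells):

[(1, 7, 0), (3, 5, 1), (5, 5, 2), (7, 3, 2)]


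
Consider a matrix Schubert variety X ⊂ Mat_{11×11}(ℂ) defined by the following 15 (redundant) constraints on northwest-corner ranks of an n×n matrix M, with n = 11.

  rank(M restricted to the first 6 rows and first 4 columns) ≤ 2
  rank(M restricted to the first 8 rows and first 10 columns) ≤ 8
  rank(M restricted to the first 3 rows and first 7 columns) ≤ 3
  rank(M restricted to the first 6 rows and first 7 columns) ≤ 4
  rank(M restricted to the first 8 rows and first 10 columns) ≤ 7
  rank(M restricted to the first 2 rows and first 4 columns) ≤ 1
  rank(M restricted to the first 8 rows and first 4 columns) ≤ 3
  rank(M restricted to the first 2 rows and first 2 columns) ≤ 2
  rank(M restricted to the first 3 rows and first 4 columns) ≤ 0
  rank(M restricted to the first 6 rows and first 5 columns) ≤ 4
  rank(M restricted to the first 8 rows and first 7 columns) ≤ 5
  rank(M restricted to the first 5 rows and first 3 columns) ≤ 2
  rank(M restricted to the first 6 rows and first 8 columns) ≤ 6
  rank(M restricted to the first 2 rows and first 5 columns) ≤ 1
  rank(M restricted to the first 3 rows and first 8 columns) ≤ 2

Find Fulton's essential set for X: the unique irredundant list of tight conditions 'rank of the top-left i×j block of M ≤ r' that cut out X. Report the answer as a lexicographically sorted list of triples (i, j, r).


Rank table r_w(11×11) implied by the 15 constraints:

  i=1: 0 | 0 | 0 | 0 | 1 | 1 | 1 | 1 | 1 | 1 | 1
  i=2: 0 | 0 | 0 | 0 | 1 | 2 | 2 | 2 | 2 | 2 | 2
  i=3: 0 | 0 | 0 | 0 | 1 | 2 | 2 | 2 | 3 | 3 | 3
  i=4: 1 | 1 | 1 | 1 | 2 | 3 | 3 | 3 | 4 | 4 | 4
  i=5: 1 | 2 | 2 | 2 | 3 | 4 | 4 | 4 | 5 | 5 | 5
  i=6: 1 | 2 | 2 | 2 | 3 | 4 | 4 | 5 | 6 | 6 | 6
  i=7: 1 | 2 | 3 | 3 | 4 | 5 | 5 | 6 | 7 | 7 | 7
  i=8: 1 | 2 | 3 | 3 | 4 | 5 | 5 | 6 | 7 | 7 | 8
  i=9: 1 | 2 | 3 | 4 | 5 | 6 | 6 | 7 | 8 | 8 | 9
  i=10: 1 | 2 | 3 | 4 | 5 | 6 | 7 | 8 | 9 | 9 | 10
  i=11: 1 | 2 | 3 | 4 | 5 | 6 | 7 | 8 | 9 | 10 | 11

reading off 1-entries of Δ²R: w = (5, 6, 9, 1, 2, 8, 3, 11, 4, 7, 10).

Fulton essential set (7 of the 20 Rothe cells):

[(3, 4, 0), (3, 8, 2), (6, 4, 2), (6, 7, 4), (8, 4, 3), (8, 7, 5), (8, 10, 7)]


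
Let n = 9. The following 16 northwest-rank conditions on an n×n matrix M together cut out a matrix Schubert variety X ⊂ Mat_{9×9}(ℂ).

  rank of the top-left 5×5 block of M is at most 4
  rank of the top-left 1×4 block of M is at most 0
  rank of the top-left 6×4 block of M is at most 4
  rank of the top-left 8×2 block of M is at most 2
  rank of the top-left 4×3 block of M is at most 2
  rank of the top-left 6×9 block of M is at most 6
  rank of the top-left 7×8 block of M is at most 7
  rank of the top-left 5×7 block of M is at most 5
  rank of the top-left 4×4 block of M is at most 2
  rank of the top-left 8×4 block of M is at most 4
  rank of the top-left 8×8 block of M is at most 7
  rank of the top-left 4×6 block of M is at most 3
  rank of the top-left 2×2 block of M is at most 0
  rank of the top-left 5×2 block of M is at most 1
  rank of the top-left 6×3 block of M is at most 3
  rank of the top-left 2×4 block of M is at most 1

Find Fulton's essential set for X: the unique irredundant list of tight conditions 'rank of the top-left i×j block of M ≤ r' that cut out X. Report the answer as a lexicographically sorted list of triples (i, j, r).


Computing R[i][j] = min implied NW-rank bound (n=9, 16 conditions):

  0  0  0  0  1  1  1  1  1
  0  0  1  1  2  2  2  2  2
  1  1  2  2  3  3  3  3  3
  1  1  2  2  3  3  4  4  4
  1  1  2  3  4  4  5  5  5
  1  2  3  4  5  5  6  6  6
  1  2  3  4  5  6  7  7  7
  1  2  3  4  5  6  7  7  8
  1  2  3  4  5  6  7  8  9

giving w = (5, 3, 1, 7, 4, 2, 6, 9, 8) via Δ²R.

Rothe diagram D(w) (11 cells), 6 SE-corners (essential conditions):

[(1, 4, 0), (2, 2, 0), (4, 4, 2), (4, 6, 3), (5, 2, 1), (8, 8, 7)]


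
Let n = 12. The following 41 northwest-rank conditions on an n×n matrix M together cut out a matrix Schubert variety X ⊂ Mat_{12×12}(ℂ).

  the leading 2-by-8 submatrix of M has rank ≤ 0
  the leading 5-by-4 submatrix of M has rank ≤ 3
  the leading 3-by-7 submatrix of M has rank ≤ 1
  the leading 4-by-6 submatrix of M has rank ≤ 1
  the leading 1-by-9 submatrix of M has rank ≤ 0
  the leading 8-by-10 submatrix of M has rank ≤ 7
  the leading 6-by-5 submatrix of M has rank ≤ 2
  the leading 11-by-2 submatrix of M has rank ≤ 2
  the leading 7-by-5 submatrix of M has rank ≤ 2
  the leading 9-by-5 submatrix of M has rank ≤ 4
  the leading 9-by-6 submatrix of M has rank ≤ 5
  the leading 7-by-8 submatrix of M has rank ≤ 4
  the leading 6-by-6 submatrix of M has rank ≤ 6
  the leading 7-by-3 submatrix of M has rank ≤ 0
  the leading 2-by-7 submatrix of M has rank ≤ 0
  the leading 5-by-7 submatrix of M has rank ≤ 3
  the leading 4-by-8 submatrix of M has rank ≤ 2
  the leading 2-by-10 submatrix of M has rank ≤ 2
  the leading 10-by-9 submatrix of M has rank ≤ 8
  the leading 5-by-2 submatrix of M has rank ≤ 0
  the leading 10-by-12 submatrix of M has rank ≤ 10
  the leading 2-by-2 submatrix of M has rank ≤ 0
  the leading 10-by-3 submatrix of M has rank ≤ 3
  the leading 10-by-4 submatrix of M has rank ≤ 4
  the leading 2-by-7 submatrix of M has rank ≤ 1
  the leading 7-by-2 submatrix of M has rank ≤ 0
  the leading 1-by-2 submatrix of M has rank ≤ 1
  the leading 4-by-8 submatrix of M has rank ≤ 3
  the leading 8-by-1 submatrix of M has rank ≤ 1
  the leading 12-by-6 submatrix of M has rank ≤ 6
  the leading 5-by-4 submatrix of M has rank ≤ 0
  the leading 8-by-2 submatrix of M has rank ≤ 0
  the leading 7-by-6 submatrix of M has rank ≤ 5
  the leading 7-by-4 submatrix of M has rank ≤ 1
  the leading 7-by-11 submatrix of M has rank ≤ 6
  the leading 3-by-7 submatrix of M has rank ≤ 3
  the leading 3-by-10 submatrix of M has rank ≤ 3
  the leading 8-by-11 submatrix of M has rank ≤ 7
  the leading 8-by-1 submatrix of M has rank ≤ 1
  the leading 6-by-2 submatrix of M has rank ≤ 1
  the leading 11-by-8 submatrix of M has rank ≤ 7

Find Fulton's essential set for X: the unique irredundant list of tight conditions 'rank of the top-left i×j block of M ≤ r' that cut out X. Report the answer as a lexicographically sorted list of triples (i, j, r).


Reconstructing r_w from the 41 given conditions:

  R[1]: 0  0  0  0  0  0  0  0  0  1  1  1
  R[2]: 0  0  0  0  0  0  0  0  1  2  2  2
  R[3]: 0  0  0  0  1  1  1  1  2  3  3  3
  R[4]: 0  0  0  0  1  1  2  2  3  4  4  4
  R[5]: 0  0  0  0  1  2  3  3  4  5  5  5
  R[6]: 0  0  0  1  2  3  4  4  5  6  6  6
  R[7]: 0  0  0  1  2  3  4  4  5  6  6  7
  R[8]: 0  0  1  2  3  4  5  5  6  7  7  8
  R[9]: 1  1  2  3  4  5  6  6  7  8  8  9
  R[10]: 1  2  3  4  5  6  7  7  8  9  9  10
  R[11]: 1  2  3  4  5  6  7  7  8  9  10  11
  R[12]: 1  2  3  4  5  6  7  8  9  10  11  12

so w = (10, 9, 5, 7, 6, 4, 12, 3, 1, 2, 11, 8).

Rothe diagram D(w) (41 cells), 9 SE-corners (essential conditions):

[(1, 9, 0), (2, 8, 0), (4, 6, 1), (5, 4, 0), (7, 3, 0), (7, 8, 4), (7, 11, 6), (8, 2, 0), (11, 8, 7)]


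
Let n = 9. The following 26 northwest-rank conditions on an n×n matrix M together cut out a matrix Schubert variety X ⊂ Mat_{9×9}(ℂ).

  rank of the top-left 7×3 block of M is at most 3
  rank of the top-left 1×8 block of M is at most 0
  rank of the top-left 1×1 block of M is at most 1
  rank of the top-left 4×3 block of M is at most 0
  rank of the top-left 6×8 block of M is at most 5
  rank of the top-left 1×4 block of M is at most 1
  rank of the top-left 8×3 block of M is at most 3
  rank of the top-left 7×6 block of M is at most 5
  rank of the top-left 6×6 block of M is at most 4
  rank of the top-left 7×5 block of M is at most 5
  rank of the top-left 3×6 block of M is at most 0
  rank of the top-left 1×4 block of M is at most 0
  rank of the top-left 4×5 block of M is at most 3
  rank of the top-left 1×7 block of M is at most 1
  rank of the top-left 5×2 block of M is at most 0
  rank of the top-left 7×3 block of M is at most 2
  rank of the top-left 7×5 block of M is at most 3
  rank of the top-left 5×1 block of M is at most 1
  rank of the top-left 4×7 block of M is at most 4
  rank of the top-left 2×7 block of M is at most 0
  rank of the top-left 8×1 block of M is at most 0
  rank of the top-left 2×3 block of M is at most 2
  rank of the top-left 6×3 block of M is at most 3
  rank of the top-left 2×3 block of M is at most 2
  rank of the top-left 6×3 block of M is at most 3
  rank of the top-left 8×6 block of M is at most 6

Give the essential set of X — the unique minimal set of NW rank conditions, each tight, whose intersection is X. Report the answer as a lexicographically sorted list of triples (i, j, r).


The tightest implied rank at each (i,j), from the 26 conditions:

  i=1: 0  0  0  0  0  0  0  0  1
  i=2: 0  0  0  0  0  0  0  1  2
  i=3: 0  0  0  0  0  0  1  2  3
  i=4: 0  0  0  1  1  1  2  3  4
  i=5: 0  0  1  2  2  2  3  4  5
  i=6: 0  1  2  3  3  3  4  5  6
  i=7: 0  1  2  3  3  4  5  6  7
  i=8: 0  1  2  3  4  5  6  7  8
  i=9: 1  2  3  4  5  6  7  8  9

giving w = (9, 8, 7, 4, 3, 2, 6, 5, 1) via Δ²R.

Rothe diagram D(w) (30 cells), 7 SE-corners (essential conditions):

[(1, 8, 0), (2, 7, 0), (3, 6, 0), (4, 3, 0), (5, 2, 0), (7, 5, 3), (8, 1, 0)]


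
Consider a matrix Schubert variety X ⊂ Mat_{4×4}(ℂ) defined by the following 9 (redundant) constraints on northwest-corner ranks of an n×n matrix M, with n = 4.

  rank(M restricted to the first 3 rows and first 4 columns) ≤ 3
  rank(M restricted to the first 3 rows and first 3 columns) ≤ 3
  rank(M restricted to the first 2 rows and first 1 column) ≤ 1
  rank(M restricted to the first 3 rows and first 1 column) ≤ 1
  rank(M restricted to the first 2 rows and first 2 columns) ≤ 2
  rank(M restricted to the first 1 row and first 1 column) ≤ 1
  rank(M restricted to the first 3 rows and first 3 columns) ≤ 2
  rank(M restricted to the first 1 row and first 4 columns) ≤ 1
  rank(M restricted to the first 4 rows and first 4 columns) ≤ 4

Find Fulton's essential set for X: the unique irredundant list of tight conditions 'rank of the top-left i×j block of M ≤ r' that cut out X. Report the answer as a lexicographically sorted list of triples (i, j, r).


The tightest implied rank at each (i,j), from the 9 conditions:

  i=1: 1  1  1  1
  i=2: 1  2  2  2
  i=3: 1  2  2  3
  i=4: 1  2  3  4

second differences of R give the permutation w = (1, 2, 4, 3).

Fulton essential set (the sole Rothe cell):

[(3, 3, 2)]


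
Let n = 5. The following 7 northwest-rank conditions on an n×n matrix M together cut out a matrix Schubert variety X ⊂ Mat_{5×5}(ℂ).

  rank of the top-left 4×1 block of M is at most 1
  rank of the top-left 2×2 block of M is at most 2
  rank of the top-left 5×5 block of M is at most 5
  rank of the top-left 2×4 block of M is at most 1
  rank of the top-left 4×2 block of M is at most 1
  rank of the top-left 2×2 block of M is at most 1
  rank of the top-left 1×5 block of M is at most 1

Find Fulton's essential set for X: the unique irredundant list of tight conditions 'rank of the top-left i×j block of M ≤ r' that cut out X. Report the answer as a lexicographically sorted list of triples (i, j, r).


The tightest implied rank at each (i,j), from the 7 conditions:

  1  1  1  1  1
  1  1  1  1  2
  1  1  2  2  3
  1  1  2  3  4
  1  2  3  4  5

hence w(1..5) = (1, 5, 3, 4, 2).

Rothe diagram D(w) (5 cells), 2 SE-corners (essential conditions):

[(2, 4, 1), (4, 2, 1)]
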